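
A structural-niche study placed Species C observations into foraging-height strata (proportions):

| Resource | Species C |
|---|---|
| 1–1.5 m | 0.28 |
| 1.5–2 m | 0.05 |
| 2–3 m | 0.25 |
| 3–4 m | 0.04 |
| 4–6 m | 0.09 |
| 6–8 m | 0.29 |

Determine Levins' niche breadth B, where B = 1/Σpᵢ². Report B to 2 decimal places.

4.22

Σpᵢ² = 0.28² + 0.05² + 0.25² + 0.04² + 0.09² + 0.29² = 0.0784 + 0.0025 + 0.0625 + 0.0016 + 0.0081 + 0.0841 = 0.2372
B = 1 / 0.2372 = 4.2159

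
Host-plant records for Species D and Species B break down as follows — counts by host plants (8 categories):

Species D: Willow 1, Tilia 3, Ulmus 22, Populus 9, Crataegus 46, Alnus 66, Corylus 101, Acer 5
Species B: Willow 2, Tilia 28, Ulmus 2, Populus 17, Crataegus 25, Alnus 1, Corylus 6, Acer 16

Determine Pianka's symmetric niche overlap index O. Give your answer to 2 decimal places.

Proportions for Species D (n=253): 1/253=0.0040, 3/253=0.0119, 22/253=0.0870, 9/253=0.0356, 46/253=0.1818, 66/253=0.2609, 101/253=0.3992, 5/253=0.0198
Proportions for Species B (n=97): 2/97=0.0206, 28/97=0.2887, 2/97=0.0206, 17/97=0.1753, 25/97=0.2577, 1/97=0.0103, 6/97=0.0619, 16/97=0.1649
Σ p₁ᵢp₂ᵢ = 0.000082 + 0.003436 + 0.001792 + 0.006241 + 0.046850 + 0.002687 + 0.024710 + 0.003265 = 0.089063
Σp_1ᵢ² = 0.0040² + 0.0119² + 0.0870² + 0.0356² + 0.1818² + 0.2609² + 0.3992² + 0.0198² = 0.000016 + 0.000142 + 0.007569 + 0.001267 + 0.033051 + 0.068069 + 0.159361 + 0.000392 = 0.269867
Σp_2ᵢ² = 0.0206² + 0.2887² + 0.0206² + 0.1753² + 0.2577² + 0.0103² + 0.0619² + 0.1649² = 0.000424 + 0.083348 + 0.000424 + 0.030730 + 0.066409 + 0.000106 + 0.003832 + 0.027192 = 0.212465
O = 0.089063 / √(0.269867 × 0.212465) = 0.089063 / 0.2394521 = 0.3719

0.37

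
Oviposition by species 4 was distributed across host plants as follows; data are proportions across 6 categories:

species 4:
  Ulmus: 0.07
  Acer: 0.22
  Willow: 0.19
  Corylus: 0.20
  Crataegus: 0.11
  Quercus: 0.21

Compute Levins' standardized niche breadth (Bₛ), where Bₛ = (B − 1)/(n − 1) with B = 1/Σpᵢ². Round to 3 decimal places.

0.878

Σpᵢ² = 0.07² + 0.22² + 0.19² + 0.20² + 0.11² + 0.21² = 0.0049 + 0.0484 + 0.0361 + 0.0400 + 0.0121 + 0.0441 = 0.1856
B = 1 / 0.1856 = 5.38793
Bₛ = (B − 1)/(n − 1) = (5.38793 − 1)/(6 − 1) = 4.38793/5 = 0.87759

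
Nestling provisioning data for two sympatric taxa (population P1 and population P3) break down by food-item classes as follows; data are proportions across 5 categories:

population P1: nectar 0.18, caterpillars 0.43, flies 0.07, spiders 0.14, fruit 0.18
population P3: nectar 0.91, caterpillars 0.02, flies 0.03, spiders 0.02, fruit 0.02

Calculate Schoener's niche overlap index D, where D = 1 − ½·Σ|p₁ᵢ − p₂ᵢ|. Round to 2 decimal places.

0.27

Σ|p₁ᵢ − p₂ᵢ| = 0.73 + 0.41 + 0.04 + 0.12 + 0.16 = 1.46
D = 1 − ½ × 1.46 = 1 − 0.730 = 0.2700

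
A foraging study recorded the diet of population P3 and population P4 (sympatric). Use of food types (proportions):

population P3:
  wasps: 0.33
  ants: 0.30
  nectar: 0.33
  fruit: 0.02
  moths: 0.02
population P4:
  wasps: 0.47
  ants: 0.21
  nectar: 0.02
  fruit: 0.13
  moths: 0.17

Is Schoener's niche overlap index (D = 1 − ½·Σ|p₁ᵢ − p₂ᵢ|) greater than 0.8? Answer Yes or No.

No

Σ|p₁ᵢ − p₂ᵢ| = 0.14 + 0.09 + 0.31 + 0.11 + 0.15 = 0.80
D = 1 − ½ × 0.80 = 1 − 0.400 = 0.6000
D = 0.6000 < 0.8 → No.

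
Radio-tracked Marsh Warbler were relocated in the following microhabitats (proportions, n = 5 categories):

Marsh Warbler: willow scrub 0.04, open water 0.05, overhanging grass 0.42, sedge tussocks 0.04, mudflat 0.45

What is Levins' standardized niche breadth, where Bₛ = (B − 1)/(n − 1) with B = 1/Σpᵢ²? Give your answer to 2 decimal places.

Σpᵢ² = 0.04² + 0.05² + 0.42² + 0.04² + 0.45² = 0.0016 + 0.0025 + 0.1764 + 0.0016 + 0.2025 = 0.3846
B = 1 / 0.3846 = 2.6001
Bₛ = (B − 1)/(n − 1) = (2.6001 − 1)/(5 − 1) = 1.6001/4 = 0.4000

0.40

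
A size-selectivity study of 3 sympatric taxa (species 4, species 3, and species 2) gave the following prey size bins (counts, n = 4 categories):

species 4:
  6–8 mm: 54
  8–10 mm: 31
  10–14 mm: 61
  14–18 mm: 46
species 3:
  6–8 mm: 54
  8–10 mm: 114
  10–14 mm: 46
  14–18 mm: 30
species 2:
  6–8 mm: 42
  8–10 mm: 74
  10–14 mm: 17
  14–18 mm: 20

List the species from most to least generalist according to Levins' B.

Proportions for species 4 (n=192): 54/192=0.2813, 31/192=0.1615, 61/192=0.3177, 46/192=0.2396
Proportions for species 3 (n=244): 54/244=0.2213, 114/244=0.4672, 46/244=0.1885, 30/244=0.1230
Proportions for species 2 (n=153): 42/153=0.2745, 74/153=0.4837, 17/153=0.1111, 20/153=0.1307
Σp_4ᵢ² = 0.2813² + 0.1615² + 0.3177² + 0.2396² = 0.079130 + 0.026082 + 0.100933 + 0.057408 = 0.263553
B_4 = 1 / 0.263553 = 3.7943
Σp_3ᵢ² = 0.2213² + 0.4672² + 0.1885² + 0.1230² = 0.048974 + 0.218276 + 0.035532 + 0.015129 = 0.317911
B_3 = 1 / 0.317911 = 3.1455
Σp_2ᵢ² = 0.2745² + 0.4837² + 0.1111² + 0.1307² = 0.075350 + 0.233966 + 0.012343 + 0.017082 = 0.338741
B_2 = 1 / 0.338741 = 2.9521
Ranking by B (broadest → narrowest): species 4 (3.79) > species 3 (3.15) > species 2 (2.95)

species 4 > species 3 > species 2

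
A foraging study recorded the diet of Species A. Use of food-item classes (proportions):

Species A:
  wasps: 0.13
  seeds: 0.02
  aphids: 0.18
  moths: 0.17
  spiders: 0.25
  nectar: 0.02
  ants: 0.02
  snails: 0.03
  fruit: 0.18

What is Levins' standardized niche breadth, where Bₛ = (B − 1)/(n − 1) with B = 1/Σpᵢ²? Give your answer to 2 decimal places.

0.59

Σpᵢ² = 0.13² + 0.02² + 0.18² + 0.17² + 0.25² + 0.02² + 0.02² + 0.03² + 0.18² = 0.0169 + 0.0004 + 0.0324 + 0.0289 + 0.0625 + 0.0004 + 0.0004 + 0.0009 + 0.0324 = 0.1752
B = 1 / 0.1752 = 5.7078
Bₛ = (B − 1)/(n − 1) = (5.7078 − 1)/(9 − 1) = 4.7078/8 = 0.5885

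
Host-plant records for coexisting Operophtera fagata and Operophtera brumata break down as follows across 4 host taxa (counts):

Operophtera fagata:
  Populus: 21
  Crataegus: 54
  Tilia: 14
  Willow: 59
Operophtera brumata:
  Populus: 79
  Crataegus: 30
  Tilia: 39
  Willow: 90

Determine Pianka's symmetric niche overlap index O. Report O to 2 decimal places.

0.84

Proportions for Operophtera fagata (n=148): 21/148=0.1419, 54/148=0.3649, 14/148=0.0946, 59/148=0.3986
Proportions for Operophtera brumata (n=238): 79/238=0.3319, 30/238=0.1261, 39/238=0.1639, 90/238=0.3782
Σ p₁ᵢp₂ᵢ = 0.047097 + 0.046014 + 0.015505 + 0.150751 = 0.259367
Σp_1ᵢ² = 0.1419² + 0.3649² + 0.0946² + 0.3986² = 0.020136 + 0.133152 + 0.008949 + 0.158882 = 0.321119
Σp_2ᵢ² = 0.3319² + 0.1261² + 0.1639² + 0.3782² = 0.110158 + 0.015901 + 0.026863 + 0.143035 = 0.295957
O = 0.259367 / √(0.321119 × 0.295957) = 0.259367 / 0.3082814 = 0.8413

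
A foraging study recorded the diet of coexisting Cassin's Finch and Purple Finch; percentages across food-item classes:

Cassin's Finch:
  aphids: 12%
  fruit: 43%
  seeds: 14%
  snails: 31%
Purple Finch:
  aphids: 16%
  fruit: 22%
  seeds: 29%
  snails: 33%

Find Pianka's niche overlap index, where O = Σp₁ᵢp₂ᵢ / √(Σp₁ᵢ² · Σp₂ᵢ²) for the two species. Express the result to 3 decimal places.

0.885

Convert percentages to proportions (divide by 100).
Σ p₁ᵢp₂ᵢ = 0.0192 + 0.0946 + 0.0406 + 0.1023 = 0.2567
Σp_1ᵢ² = 0.12² + 0.43² + 0.14² + 0.31² = 0.0144 + 0.1849 + 0.0196 + 0.0961 = 0.3150
Σp_2ᵢ² = 0.16² + 0.22² + 0.29² + 0.33² = 0.0256 + 0.0484 + 0.0841 + 0.1089 = 0.2670
O = 0.2567 / √(0.3150 × 0.2670) = 0.2567 / 0.290009 = 0.88514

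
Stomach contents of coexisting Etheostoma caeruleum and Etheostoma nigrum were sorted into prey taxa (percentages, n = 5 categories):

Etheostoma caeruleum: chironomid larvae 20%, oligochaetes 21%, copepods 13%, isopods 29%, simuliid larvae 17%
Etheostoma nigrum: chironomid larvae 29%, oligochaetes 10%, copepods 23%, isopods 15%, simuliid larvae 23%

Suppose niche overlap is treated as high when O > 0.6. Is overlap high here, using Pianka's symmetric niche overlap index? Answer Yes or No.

Convert percentages to proportions (divide by 100).
Σ p₁ᵢp₂ᵢ = 0.0580 + 0.0210 + 0.0299 + 0.0435 + 0.0391 = 0.1915
Σp_1ᵢ² = 0.20² + 0.21² + 0.13² + 0.29² + 0.17² = 0.0400 + 0.0441 + 0.0169 + 0.0841 + 0.0289 = 0.2140
Σp_2ᵢ² = 0.29² + 0.10² + 0.23² + 0.15² + 0.23² = 0.0841 + 0.0100 + 0.0529 + 0.0225 + 0.0529 = 0.2224
O = 0.1915 / √(0.2140 × 0.2224) = 0.1915 / 0.21816 = 0.8778
O = 0.8778 > 0.6 → Yes.

Yes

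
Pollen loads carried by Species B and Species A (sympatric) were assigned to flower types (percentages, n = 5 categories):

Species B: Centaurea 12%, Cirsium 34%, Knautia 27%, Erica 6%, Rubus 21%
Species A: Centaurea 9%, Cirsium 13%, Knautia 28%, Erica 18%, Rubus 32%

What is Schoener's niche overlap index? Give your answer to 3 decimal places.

0.760

Convert percentages to proportions (divide by 100).
Σ|p₁ᵢ − p₂ᵢ| = 0.03 + 0.21 + 0.01 + 0.12 + 0.11 = 0.48
D = 1 − ½ × 0.48 = 1 − 0.240 = 0.76000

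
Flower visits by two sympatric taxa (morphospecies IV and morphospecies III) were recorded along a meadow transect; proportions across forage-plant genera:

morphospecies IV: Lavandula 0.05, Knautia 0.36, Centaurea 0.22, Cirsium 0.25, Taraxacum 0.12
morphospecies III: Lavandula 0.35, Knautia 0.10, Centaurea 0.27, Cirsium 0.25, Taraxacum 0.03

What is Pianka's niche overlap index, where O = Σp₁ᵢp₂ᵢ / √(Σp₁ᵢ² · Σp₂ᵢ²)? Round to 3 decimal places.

Σ p₁ᵢp₂ᵢ = 0.0175 + 0.0360 + 0.0594 + 0.0625 + 0.0036 = 0.1790
Σp_1ᵢ² = 0.05² + 0.36² + 0.22² + 0.25² + 0.12² = 0.0025 + 0.1296 + 0.0484 + 0.0625 + 0.0144 = 0.2574
Σp_2ᵢ² = 0.35² + 0.10² + 0.27² + 0.25² + 0.03² = 0.1225 + 0.0100 + 0.0729 + 0.0625 + 0.0009 = 0.2688
O = 0.1790 / √(0.2574 × 0.2688) = 0.1790 / 0.263038 = 0.68051

0.681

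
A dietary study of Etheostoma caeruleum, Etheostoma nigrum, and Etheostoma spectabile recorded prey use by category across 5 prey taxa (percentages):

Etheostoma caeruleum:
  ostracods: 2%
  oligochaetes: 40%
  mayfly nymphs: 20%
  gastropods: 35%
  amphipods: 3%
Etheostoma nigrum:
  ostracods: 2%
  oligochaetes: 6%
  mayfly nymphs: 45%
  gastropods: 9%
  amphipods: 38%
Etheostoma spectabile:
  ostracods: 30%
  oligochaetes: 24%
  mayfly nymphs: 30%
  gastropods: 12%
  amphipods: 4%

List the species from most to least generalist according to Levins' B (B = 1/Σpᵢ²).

Etheostoma spectabile > Etheostoma caeruleum > Etheostoma nigrum

Convert percentages to proportions (divide by 100).
Σp_caerᵢ² = 0.02² + 0.40² + 0.20² + 0.35² + 0.03² = 0.0004 + 0.1600 + 0.0400 + 0.1225 + 0.0009 = 0.3238
B_caer = 1 / 0.3238 = 3.0883
Σp_nigrᵢ² = 0.02² + 0.06² + 0.45² + 0.09² + 0.38² = 0.0004 + 0.0036 + 0.2025 + 0.0081 + 0.1444 = 0.3590
B_nigr = 1 / 0.3590 = 2.7855
Σp_specᵢ² = 0.30² + 0.24² + 0.30² + 0.12² + 0.04² = 0.0900 + 0.0576 + 0.0900 + 0.0144 + 0.0016 = 0.2536
B_spec = 1 / 0.2536 = 3.9432
Ranking by B (broadest → narrowest): Etheostoma spectabile (3.94) > Etheostoma caeruleum (3.09) > Etheostoma nigrum (2.79)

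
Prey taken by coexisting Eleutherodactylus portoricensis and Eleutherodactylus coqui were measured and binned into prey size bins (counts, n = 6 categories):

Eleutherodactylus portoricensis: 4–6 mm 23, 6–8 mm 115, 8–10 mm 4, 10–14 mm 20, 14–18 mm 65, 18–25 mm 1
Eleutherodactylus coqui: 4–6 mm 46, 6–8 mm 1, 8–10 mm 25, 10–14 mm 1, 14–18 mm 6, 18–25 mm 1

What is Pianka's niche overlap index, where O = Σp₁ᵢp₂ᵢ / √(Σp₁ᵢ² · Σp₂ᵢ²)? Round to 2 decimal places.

0.24

Proportions for Eleutherodactylus portoricensis (n=228): 23/228=0.1009, 115/228=0.5044, 4/228=0.0175, 20/228=0.0877, 65/228=0.2851, 1/228=0.0044
Proportions for Eleutherodactylus coqui (n=80): 46/80=0.5750, 1/80=0.0125, 25/80=0.3125, 1/80=0.0125, 6/80=0.0750, 1/80=0.0125
Σ p₁ᵢp₂ᵢ = 0.058018 + 0.006305 + 0.005469 + 0.001096 + 0.021383 + 0.000055 = 0.092326
Σp_1ᵢ² = 0.1009² + 0.5044² + 0.0175² + 0.0877² + 0.2851² + 0.0044² = 0.010181 + 0.254419 + 0.000306 + 0.007691 + 0.081282 + 0.000019 = 0.353898
Σp_2ᵢ² = 0.5750² + 0.0125² + 0.3125² + 0.0125² + 0.0750² + 0.0125² = 0.330625 + 0.000156 + 0.097656 + 0.000156 + 0.005625 + 0.000156 = 0.434374
O = 0.092326 / √(0.353898 × 0.434374) = 0.092326 / 0.3920766 = 0.2355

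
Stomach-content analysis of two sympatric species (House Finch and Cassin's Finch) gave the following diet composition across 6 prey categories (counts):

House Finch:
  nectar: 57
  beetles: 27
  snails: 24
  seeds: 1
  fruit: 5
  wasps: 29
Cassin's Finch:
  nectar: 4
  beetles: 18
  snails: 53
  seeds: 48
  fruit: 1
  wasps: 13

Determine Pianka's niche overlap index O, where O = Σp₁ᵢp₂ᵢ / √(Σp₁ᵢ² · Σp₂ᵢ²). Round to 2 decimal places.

0.44

Proportions for House Finch (n=143): 57/143=0.3986, 27/143=0.1888, 24/143=0.1678, 1/143=0.0070, 5/143=0.0350, 29/143=0.2028
Proportions for Cassin's Finch (n=137): 4/137=0.0292, 18/137=0.1314, 53/137=0.3869, 48/137=0.3504, 1/137=0.0073, 13/137=0.0949
Σ p₁ᵢp₂ᵢ = 0.011639 + 0.024808 + 0.064922 + 0.002453 + 0.000256 + 0.019246 = 0.123324
Σp_1ᵢ² = 0.3986² + 0.1888² + 0.1678² + 0.0070² + 0.0350² + 0.2028² = 0.158882 + 0.035645 + 0.028157 + 0.000049 + 0.001225 + 0.041128 = 0.265086
Σp_2ᵢ² = 0.0292² + 0.1314² + 0.3869² + 0.3504² + 0.0073² + 0.0949² = 0.000853 + 0.017266 + 0.149692 + 0.122780 + 0.000053 + 0.009006 = 0.299650
O = 0.123324 / √(0.265086 × 0.299650) = 0.123324 / 0.2818386 = 0.4376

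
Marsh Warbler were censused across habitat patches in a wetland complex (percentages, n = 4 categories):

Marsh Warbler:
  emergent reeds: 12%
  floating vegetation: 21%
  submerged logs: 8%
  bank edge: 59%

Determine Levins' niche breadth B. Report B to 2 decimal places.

Convert percentages to proportions (divide by 100).
Σpᵢ² = 0.12² + 0.21² + 0.08² + 0.59² = 0.0144 + 0.0441 + 0.0064 + 0.3481 = 0.4130
B = 1 / 0.4130 = 2.4213

2.42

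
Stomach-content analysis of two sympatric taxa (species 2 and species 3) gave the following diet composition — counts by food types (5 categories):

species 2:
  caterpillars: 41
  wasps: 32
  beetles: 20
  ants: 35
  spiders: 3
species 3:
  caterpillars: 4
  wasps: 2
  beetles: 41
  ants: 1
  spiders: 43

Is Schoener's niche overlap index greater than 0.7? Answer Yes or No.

No

Proportions for species 2 (n=131): 41/131=0.3130, 32/131=0.2443, 20/131=0.1527, 35/131=0.2672, 3/131=0.0229
Proportions for species 3 (n=91): 4/91=0.0440, 2/91=0.0220, 41/91=0.4505, 1/91=0.0110, 43/91=0.4725
Σ|p₁ᵢ − p₂ᵢ| = 0.2690 + 0.2223 + 0.2978 + 0.2562 + 0.4496 = 1.4949
D = 1 − ½ × 1.4949 = 1 − 0.74745 = 0.25255
D = 0.25255 < 0.7 → No.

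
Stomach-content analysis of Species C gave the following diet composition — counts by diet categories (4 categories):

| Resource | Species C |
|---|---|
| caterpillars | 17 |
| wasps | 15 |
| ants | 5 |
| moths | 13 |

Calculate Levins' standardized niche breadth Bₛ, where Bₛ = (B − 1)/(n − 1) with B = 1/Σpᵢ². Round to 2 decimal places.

Proportions for Species C (n=50): 17/50=0.3400, 15/50=0.3000, 5/50=0.1000, 13/50=0.2600
Σpᵢ² = 0.3400² + 0.3000² + 0.1000² + 0.2600² = 0.115600 + 0.090000 + 0.010000 + 0.067600 = 0.283200
B = 1 / 0.283200 = 3.5311
Bₛ = (B − 1)/(n − 1) = (3.5311 − 1)/(4 − 1) = 2.5311/3 = 0.8437

0.84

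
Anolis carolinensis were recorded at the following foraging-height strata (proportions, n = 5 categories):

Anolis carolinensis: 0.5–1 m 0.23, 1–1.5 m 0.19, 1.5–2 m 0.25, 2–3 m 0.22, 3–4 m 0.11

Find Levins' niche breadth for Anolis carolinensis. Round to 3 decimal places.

Σpᵢ² = 0.23² + 0.19² + 0.25² + 0.22² + 0.11² = 0.0529 + 0.0361 + 0.0625 + 0.0484 + 0.0121 = 0.2120
B = 1 / 0.2120 = 4.71698

4.717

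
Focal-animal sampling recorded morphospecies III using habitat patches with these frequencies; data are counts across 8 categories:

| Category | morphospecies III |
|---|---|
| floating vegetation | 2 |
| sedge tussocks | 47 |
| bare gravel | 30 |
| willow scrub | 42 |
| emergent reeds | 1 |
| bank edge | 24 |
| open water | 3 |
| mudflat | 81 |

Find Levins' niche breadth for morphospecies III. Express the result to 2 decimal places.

Proportions for morphospecies III (n=230): 2/230=0.0087, 47/230=0.2043, 30/230=0.1304, 42/230=0.1826, 1/230=0.0043, 24/230=0.1043, 3/230=0.0130, 81/230=0.3522
Σpᵢ² = 0.0087² + 0.2043² + 0.1304² + 0.1826² + 0.0043² + 0.1043² + 0.0130² + 0.3522² = 0.000076 + 0.041738 + 0.017004 + 0.033343 + 0.000018 + 0.010878 + 0.000169 + 0.124045 = 0.227271
B = 1 / 0.227271 = 4.4000

4.40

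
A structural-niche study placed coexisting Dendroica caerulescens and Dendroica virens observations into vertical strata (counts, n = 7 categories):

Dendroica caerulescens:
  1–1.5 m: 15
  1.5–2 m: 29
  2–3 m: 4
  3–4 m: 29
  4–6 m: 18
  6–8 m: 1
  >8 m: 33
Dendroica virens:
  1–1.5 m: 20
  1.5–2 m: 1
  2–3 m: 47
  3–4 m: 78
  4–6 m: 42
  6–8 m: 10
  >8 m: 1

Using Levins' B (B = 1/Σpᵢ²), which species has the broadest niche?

Dendroica caerulescens

Proportions for Dendroica caerulescens (n=129): 15/129=0.1163, 29/129=0.2248, 4/129=0.0310, 29/129=0.2248, 18/129=0.1395, 1/129=0.0078, 33/129=0.2558
Proportions for Dendroica virens (n=199): 20/199=0.1005, 1/199=0.0050, 47/199=0.2362, 78/199=0.3920, 42/199=0.2111, 10/199=0.0503, 1/199=0.0050
Σp_caerᵢ² = 0.1163² + 0.2248² + 0.0310² + 0.2248² + 0.1395² + 0.0078² + 0.2558² = 0.013526 + 0.050535 + 0.000961 + 0.050535 + 0.019460 + 0.000061 + 0.065434 = 0.200512
B_caer = 1 / 0.200512 = 4.9872
Σp_vireᵢ² = 0.1005² + 0.0050² + 0.2362² + 0.3920² + 0.2111² + 0.0503² + 0.0050² = 0.010100 + 0.000025 + 0.055790 + 0.153664 + 0.044563 + 0.002530 + 0.000025 = 0.266697
B_vire = 1 / 0.266697 = 3.7496
Highest B → broadest niche (most generalist): Dendroica caerulescens (B = 4.99).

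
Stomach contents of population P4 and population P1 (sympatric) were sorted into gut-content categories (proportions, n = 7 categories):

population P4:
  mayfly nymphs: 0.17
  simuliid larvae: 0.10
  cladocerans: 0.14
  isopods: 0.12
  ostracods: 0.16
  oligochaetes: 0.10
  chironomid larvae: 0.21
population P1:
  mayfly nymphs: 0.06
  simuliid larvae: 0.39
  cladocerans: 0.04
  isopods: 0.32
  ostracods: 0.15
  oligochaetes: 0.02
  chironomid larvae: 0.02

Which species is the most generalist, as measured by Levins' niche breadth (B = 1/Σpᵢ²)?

population P4

Σp_P4ᵢ² = 0.17² + 0.10² + 0.14² + 0.12² + 0.16² + 0.10² + 0.21² = 0.0289 + 0.0100 + 0.0196 + 0.0144 + 0.0256 + 0.0100 + 0.0441 = 0.1526
B_P4 = 1 / 0.1526 = 6.5531
Σp_P1ᵢ² = 0.06² + 0.39² + 0.04² + 0.32² + 0.15² + 0.02² + 0.02² = 0.0036 + 0.1521 + 0.0016 + 0.1024 + 0.0225 + 0.0004 + 0.0004 = 0.2830
B_P1 = 1 / 0.2830 = 3.5336
Highest B → broadest niche (most generalist): population P4 (B = 6.55).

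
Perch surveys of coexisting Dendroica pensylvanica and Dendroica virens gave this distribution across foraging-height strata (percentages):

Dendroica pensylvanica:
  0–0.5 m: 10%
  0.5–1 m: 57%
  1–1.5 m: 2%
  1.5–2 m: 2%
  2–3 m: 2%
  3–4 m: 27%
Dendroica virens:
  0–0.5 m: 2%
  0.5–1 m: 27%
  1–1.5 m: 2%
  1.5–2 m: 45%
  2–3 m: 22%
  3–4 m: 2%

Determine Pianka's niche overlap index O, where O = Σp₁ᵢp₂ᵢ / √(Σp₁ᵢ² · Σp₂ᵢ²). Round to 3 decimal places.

0.480

Convert percentages to proportions (divide by 100).
Σ p₁ᵢp₂ᵢ = 0.0020 + 0.1539 + 0.0004 + 0.0090 + 0.0044 + 0.0054 = 0.1751
Σp_1ᵢ² = 0.10² + 0.57² + 0.02² + 0.02² + 0.02² + 0.27² = 0.0100 + 0.3249 + 0.0004 + 0.0004 + 0.0004 + 0.0729 = 0.4090
Σp_2ᵢ² = 0.02² + 0.27² + 0.02² + 0.45² + 0.22² + 0.02² = 0.0004 + 0.0729 + 0.0004 + 0.2025 + 0.0484 + 0.0004 = 0.3250
O = 0.1751 / √(0.4090 × 0.3250) = 0.1751 / 0.364589 = 0.48027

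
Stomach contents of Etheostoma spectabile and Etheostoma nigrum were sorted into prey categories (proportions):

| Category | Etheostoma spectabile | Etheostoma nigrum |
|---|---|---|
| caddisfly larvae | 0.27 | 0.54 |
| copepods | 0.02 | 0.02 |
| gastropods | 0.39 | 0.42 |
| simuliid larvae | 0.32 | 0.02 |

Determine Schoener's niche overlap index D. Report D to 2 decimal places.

Σ|p₁ᵢ − p₂ᵢ| = 0.27 + 0.00 + 0.03 + 0.30 = 0.60
D = 1 − ½ × 0.60 = 1 − 0.300 = 0.7000

0.70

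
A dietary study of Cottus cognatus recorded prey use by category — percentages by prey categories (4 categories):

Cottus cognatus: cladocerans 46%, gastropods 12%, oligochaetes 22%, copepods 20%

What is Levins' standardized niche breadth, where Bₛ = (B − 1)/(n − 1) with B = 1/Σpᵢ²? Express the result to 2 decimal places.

0.73

Convert percentages to proportions (divide by 100).
Σpᵢ² = 0.46² + 0.12² + 0.22² + 0.20² = 0.2116 + 0.0144 + 0.0484 + 0.0400 = 0.3144
B = 1 / 0.3144 = 3.1807
Bₛ = (B − 1)/(n − 1) = (3.1807 − 1)/(4 − 1) = 2.1807/3 = 0.7269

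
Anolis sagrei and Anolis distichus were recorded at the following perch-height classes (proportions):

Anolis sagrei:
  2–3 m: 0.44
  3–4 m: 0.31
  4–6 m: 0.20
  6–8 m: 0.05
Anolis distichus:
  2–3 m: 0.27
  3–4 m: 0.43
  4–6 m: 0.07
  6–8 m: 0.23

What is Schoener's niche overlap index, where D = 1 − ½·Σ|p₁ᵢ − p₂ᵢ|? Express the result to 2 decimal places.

Σ|p₁ᵢ − p₂ᵢ| = 0.17 + 0.12 + 0.13 + 0.18 = 0.60
D = 1 − ½ × 0.60 = 1 − 0.300 = 0.7000

0.70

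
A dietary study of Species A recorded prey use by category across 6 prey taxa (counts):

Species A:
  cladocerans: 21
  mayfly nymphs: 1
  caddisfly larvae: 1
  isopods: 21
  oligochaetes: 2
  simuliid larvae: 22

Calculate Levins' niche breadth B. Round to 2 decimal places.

Proportions for Species A (n=68): 21/68=0.3088, 1/68=0.0147, 1/68=0.0147, 21/68=0.3088, 2/68=0.0294, 22/68=0.3235
Σpᵢ² = 0.3088² + 0.0147² + 0.0147² + 0.3088² + 0.0294² + 0.3235² = 0.095357 + 0.000216 + 0.000216 + 0.095357 + 0.000864 + 0.104652 = 0.296662
B = 1 / 0.296662 = 3.3708

3.37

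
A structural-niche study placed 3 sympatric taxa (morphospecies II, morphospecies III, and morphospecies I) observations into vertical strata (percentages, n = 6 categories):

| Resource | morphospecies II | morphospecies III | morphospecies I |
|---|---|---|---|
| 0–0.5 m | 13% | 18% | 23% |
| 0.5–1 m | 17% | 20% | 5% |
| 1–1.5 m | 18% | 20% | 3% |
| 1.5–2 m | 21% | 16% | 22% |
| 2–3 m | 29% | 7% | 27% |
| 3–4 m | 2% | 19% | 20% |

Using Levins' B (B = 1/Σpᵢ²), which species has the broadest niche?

morphospecies III

Convert percentages to proportions (divide by 100).
Σp_IIᵢ² = 0.13² + 0.17² + 0.18² + 0.21² + 0.29² + 0.02² = 0.0169 + 0.0289 + 0.0324 + 0.0441 + 0.0841 + 0.0004 = 0.2068
B_II = 1 / 0.2068 = 4.8356
Σp_IIIᵢ² = 0.18² + 0.20² + 0.20² + 0.16² + 0.07² + 0.19² = 0.0324 + 0.0400 + 0.0400 + 0.0256 + 0.0049 + 0.0361 = 0.1790
B_III = 1 / 0.1790 = 5.5866
Σp_Iᵢ² = 0.23² + 0.05² + 0.03² + 0.22² + 0.27² + 0.20² = 0.0529 + 0.0025 + 0.0009 + 0.0484 + 0.0729 + 0.0400 = 0.2176
B_I = 1 / 0.2176 = 4.5956
Highest B → broadest niche (most generalist): morphospecies III (B = 5.59).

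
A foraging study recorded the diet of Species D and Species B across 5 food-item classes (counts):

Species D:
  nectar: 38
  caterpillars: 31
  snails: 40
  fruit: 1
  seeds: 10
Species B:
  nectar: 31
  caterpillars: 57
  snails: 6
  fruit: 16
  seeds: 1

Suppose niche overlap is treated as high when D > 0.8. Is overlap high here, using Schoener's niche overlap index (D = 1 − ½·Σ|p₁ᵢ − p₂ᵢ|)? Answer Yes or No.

Proportions for Species D (n=120): 38/120=0.3167, 31/120=0.2583, 40/120=0.3333, 1/120=0.0083, 10/120=0.0833
Proportions for Species B (n=111): 31/111=0.2793, 57/111=0.5135, 6/111=0.0541, 16/111=0.1441, 1/111=0.0090
Σ|p₁ᵢ − p₂ᵢ| = 0.0374 + 0.2552 + 0.2792 + 0.1358 + 0.0743 = 0.7819
D = 1 − ½ × 0.7819 = 1 − 0.39095 = 0.60905
D = 0.60905 < 0.8 → No.

No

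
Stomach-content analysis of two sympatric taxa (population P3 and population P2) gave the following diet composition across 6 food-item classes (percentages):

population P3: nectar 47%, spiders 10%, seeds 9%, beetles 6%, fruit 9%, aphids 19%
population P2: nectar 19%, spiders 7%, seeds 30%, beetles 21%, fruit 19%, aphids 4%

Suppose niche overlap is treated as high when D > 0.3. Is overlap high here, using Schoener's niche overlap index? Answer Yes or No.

Convert percentages to proportions (divide by 100).
Σ|p₁ᵢ − p₂ᵢ| = 0.28 + 0.03 + 0.21 + 0.15 + 0.10 + 0.15 = 0.92
D = 1 − ½ × 0.92 = 1 − 0.460 = 0.5400
D = 0.5400 > 0.3 → Yes.

Yes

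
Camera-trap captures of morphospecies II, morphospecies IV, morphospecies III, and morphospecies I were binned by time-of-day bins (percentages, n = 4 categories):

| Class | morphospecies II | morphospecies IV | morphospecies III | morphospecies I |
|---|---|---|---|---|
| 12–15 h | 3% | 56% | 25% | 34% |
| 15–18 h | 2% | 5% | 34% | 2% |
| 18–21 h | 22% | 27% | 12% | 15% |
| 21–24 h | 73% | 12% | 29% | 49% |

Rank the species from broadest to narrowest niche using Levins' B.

morphospecies III > morphospecies I > morphospecies IV > morphospecies II

Convert percentages to proportions (divide by 100).
Σp_IIᵢ² = 0.03² + 0.02² + 0.22² + 0.73² = 0.0009 + 0.0004 + 0.0484 + 0.5329 = 0.5826
B_II = 1 / 0.5826 = 1.7164
Σp_IVᵢ² = 0.56² + 0.05² + 0.27² + 0.12² = 0.3136 + 0.0025 + 0.0729 + 0.0144 = 0.4034
B_IV = 1 / 0.4034 = 2.4789
Σp_IIIᵢ² = 0.25² + 0.34² + 0.12² + 0.29² = 0.0625 + 0.1156 + 0.0144 + 0.0841 = 0.2766
B_III = 1 / 0.2766 = 3.6153
Σp_Iᵢ² = 0.34² + 0.02² + 0.15² + 0.49² = 0.1156 + 0.0004 + 0.0225 + 0.2401 = 0.3786
B_I = 1 / 0.3786 = 2.6413
Ranking by B (broadest → narrowest): morphospecies III (3.62) > morphospecies I (2.64) > morphospecies IV (2.48) > morphospecies II (1.72)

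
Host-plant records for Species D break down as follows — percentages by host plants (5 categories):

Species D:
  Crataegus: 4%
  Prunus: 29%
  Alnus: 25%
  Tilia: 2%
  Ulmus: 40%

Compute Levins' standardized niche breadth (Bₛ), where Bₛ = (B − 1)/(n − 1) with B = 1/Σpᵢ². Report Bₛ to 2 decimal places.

0.56

Convert percentages to proportions (divide by 100).
Σpᵢ² = 0.04² + 0.29² + 0.25² + 0.02² + 0.40² = 0.0016 + 0.0841 + 0.0625 + 0.0004 + 0.1600 = 0.3086
B = 1 / 0.3086 = 3.2404
Bₛ = (B − 1)/(n − 1) = (3.2404 − 1)/(5 − 1) = 2.2404/4 = 0.5601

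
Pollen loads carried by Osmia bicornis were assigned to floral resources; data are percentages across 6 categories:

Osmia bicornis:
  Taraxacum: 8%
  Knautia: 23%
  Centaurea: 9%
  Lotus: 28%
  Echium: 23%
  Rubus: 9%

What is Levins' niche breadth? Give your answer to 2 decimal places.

4.84

Convert percentages to proportions (divide by 100).
Σpᵢ² = 0.08² + 0.23² + 0.09² + 0.28² + 0.23² + 0.09² = 0.0064 + 0.0529 + 0.0081 + 0.0784 + 0.0529 + 0.0081 = 0.2068
B = 1 / 0.2068 = 4.8356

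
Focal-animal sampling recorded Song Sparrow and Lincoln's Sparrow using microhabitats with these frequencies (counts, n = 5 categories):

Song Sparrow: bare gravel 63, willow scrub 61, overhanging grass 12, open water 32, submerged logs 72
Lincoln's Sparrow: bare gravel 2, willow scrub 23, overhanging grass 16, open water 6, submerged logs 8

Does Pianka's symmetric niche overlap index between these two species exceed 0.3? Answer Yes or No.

Yes

Proportions for Song Sparrow (n=240): 63/240=0.2625, 61/240=0.2542, 12/240=0.0500, 32/240=0.1333, 72/240=0.3000
Proportions for Lincoln's Sparrow (n=55): 2/55=0.0364, 23/55=0.4182, 16/55=0.2909, 6/55=0.1091, 8/55=0.1455
Σ p₁ᵢp₂ᵢ = 0.009555 + 0.106306 + 0.014545 + 0.014543 + 0.043650 = 0.188599
Σp_1ᵢ² = 0.2625² + 0.2542² + 0.0500² + 0.1333² + 0.3000² = 0.068906 + 0.064618 + 0.002500 + 0.017769 + 0.090000 = 0.243793
Σp_2ᵢ² = 0.0364² + 0.4182² + 0.2909² + 0.1091² + 0.1455² = 0.001325 + 0.174891 + 0.084623 + 0.011903 + 0.021170 = 0.293912
O = 0.188599 / √(0.243793 × 0.293912) = 0.188599 / 0.2676821 = 0.7046
O = 0.7046 > 0.3 → Yes.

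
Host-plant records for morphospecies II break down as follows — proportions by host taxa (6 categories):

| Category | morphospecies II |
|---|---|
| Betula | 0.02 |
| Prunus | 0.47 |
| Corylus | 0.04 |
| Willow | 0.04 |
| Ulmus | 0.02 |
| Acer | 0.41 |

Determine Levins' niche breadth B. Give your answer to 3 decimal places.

2.545

Σpᵢ² = 0.02² + 0.47² + 0.04² + 0.04² + 0.02² + 0.41² = 0.0004 + 0.2209 + 0.0016 + 0.0016 + 0.0004 + 0.1681 = 0.3930
B = 1 / 0.3930 = 2.54453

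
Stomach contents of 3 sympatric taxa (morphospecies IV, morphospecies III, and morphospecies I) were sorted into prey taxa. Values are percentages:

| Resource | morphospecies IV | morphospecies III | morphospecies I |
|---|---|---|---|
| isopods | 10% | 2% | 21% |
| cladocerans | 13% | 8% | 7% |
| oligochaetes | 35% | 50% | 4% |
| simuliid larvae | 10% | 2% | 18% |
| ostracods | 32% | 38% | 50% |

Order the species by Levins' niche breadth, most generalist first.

morphospecies IV > morphospecies I > morphospecies III

Convert percentages to proportions (divide by 100).
Σp_IVᵢ² = 0.10² + 0.13² + 0.35² + 0.10² + 0.32² = 0.0100 + 0.0169 + 0.1225 + 0.0100 + 0.1024 = 0.2618
B_IV = 1 / 0.2618 = 3.8197
Σp_IIIᵢ² = 0.02² + 0.08² + 0.50² + 0.02² + 0.38² = 0.0004 + 0.0064 + 0.2500 + 0.0004 + 0.1444 = 0.4016
B_III = 1 / 0.4016 = 2.4900
Σp_Iᵢ² = 0.21² + 0.07² + 0.04² + 0.18² + 0.50² = 0.0441 + 0.0049 + 0.0016 + 0.0324 + 0.2500 = 0.3330
B_I = 1 / 0.3330 = 3.0030
Ranking by B (broadest → narrowest): morphospecies IV (3.82) > morphospecies I (3.00) > morphospecies III (2.49)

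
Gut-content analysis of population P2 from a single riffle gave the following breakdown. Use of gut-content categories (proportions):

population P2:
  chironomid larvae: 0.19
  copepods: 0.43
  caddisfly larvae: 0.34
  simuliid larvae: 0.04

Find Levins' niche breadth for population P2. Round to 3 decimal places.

Σpᵢ² = 0.19² + 0.43² + 0.34² + 0.04² = 0.0361 + 0.1849 + 0.1156 + 0.0016 = 0.3382
B = 1 / 0.3382 = 2.95683

2.957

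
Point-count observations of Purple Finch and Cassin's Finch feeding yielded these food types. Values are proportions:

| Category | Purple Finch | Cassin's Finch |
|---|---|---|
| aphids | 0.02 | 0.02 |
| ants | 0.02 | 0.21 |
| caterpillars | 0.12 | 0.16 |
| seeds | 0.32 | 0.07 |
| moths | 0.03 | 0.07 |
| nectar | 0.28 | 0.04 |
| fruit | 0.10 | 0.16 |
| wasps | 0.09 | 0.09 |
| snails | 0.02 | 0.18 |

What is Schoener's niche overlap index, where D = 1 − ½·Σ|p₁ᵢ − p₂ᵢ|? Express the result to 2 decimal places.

0.51

Σ|p₁ᵢ − p₂ᵢ| = 0.00 + 0.19 + 0.04 + 0.25 + 0.04 + 0.24 + 0.06 + 0.00 + 0.16 = 0.98
D = 1 − ½ × 0.98 = 1 − 0.490 = 0.5100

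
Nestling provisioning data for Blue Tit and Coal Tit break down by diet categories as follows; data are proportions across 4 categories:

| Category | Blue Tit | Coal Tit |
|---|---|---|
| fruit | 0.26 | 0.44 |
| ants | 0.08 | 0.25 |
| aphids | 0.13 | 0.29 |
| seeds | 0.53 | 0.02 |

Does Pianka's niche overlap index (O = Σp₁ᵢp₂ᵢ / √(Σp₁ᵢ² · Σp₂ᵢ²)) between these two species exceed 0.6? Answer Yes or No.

No

Σ p₁ᵢp₂ᵢ = 0.1144 + 0.0200 + 0.0377 + 0.0106 = 0.1827
Σp_1ᵢ² = 0.26² + 0.08² + 0.13² + 0.53² = 0.0676 + 0.0064 + 0.0169 + 0.2809 = 0.3718
Σp_2ᵢ² = 0.44² + 0.25² + 0.29² + 0.02² = 0.1936 + 0.0625 + 0.0841 + 0.0004 = 0.3406
O = 0.1827 / √(0.3718 × 0.3406) = 0.1827 / 0.35586 = 0.5134
O = 0.5134 < 0.6 → No.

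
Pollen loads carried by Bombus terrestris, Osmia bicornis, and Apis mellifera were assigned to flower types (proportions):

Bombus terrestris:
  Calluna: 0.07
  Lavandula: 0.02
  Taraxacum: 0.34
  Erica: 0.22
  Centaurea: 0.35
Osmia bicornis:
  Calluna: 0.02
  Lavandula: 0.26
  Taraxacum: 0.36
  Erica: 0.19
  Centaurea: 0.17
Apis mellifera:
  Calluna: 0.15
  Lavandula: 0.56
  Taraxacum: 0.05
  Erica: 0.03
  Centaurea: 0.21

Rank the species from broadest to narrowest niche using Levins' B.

Osmia bicornis > Bombus terrestris > Apis mellifera

Σp_terrᵢ² = 0.07² + 0.02² + 0.34² + 0.22² + 0.35² = 0.0049 + 0.0004 + 0.1156 + 0.0484 + 0.1225 = 0.2918
B_terr = 1 / 0.2918 = 3.4270
Σp_bicoᵢ² = 0.02² + 0.26² + 0.36² + 0.19² + 0.17² = 0.0004 + 0.0676 + 0.1296 + 0.0361 + 0.0289 = 0.2626
B_bico = 1 / 0.2626 = 3.8081
Σp_mellᵢ² = 0.15² + 0.56² + 0.05² + 0.03² + 0.21² = 0.0225 + 0.3136 + 0.0025 + 0.0009 + 0.0441 = 0.3836
B_mell = 1 / 0.3836 = 2.6069
Ranking by B (broadest → narrowest): Osmia bicornis (3.81) > Bombus terrestris (3.43) > Apis mellifera (2.61)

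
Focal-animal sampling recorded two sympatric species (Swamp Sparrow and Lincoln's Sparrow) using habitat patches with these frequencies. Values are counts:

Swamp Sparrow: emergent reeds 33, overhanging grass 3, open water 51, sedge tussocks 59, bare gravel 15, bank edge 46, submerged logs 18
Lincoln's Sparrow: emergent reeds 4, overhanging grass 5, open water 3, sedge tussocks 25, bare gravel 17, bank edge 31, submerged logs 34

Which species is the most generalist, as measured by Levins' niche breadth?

Proportions for Swamp Sparrow (n=225): 33/225=0.1467, 3/225=0.0133, 51/225=0.2267, 59/225=0.2622, 15/225=0.0667, 46/225=0.2044, 18/225=0.0800
Proportions for Lincoln's Sparrow (n=119): 4/119=0.0336, 5/119=0.0420, 3/119=0.0252, 25/119=0.2101, 17/119=0.1429, 31/119=0.2605, 34/119=0.2857
Σp_Swamᵢ² = 0.1467² + 0.0133² + 0.2267² + 0.2622² + 0.0667² + 0.2044² + 0.0800² = 0.021521 + 0.000177 + 0.051393 + 0.068749 + 0.004449 + 0.041779 + 0.006400 = 0.194468
B_Swam = 1 / 0.194468 = 5.1422
Σp_Lincᵢ² = 0.0336² + 0.0420² + 0.0252² + 0.2101² + 0.1429² + 0.2605² + 0.2857² = 0.001129 + 0.001764 + 0.000635 + 0.044142 + 0.020420 + 0.067860 + 0.081624 = 0.217574
B_Linc = 1 / 0.217574 = 4.5961
Highest B → broadest niche (most generalist): Swamp Sparrow (B = 5.14).

Swamp Sparrow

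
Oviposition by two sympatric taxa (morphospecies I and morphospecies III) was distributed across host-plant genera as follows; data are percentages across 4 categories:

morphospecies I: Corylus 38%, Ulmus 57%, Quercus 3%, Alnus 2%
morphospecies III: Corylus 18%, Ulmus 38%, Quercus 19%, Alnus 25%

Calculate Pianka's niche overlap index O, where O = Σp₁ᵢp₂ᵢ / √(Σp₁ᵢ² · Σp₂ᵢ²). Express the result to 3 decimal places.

Convert percentages to proportions (divide by 100).
Σ p₁ᵢp₂ᵢ = 0.0684 + 0.2166 + 0.0057 + 0.0050 = 0.2957
Σp_1ᵢ² = 0.38² + 0.57² + 0.03² + 0.02² = 0.1444 + 0.3249 + 0.0009 + 0.0004 = 0.4706
Σp_2ᵢ² = 0.18² + 0.38² + 0.19² + 0.25² = 0.0324 + 0.1444 + 0.0361 + 0.0625 = 0.2754
O = 0.2957 / √(0.4706 × 0.2754) = 0.2957 / 0.360004 = 0.82138

0.821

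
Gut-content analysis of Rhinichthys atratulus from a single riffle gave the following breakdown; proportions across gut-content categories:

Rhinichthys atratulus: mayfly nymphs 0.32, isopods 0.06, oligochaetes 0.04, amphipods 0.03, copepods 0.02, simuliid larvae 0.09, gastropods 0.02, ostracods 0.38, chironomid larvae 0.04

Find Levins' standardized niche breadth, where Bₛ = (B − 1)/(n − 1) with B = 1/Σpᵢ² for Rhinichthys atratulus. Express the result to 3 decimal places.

Σpᵢ² = 0.32² + 0.06² + 0.04² + 0.03² + 0.02² + 0.09² + 0.02² + 0.38² + 0.04² = 0.1024 + 0.0036 + 0.0016 + 0.0009 + 0.0004 + 0.0081 + 0.0004 + 0.1444 + 0.0016 = 0.2634
B = 1 / 0.2634 = 3.79651
Bₛ = (B − 1)/(n − 1) = (3.79651 − 1)/(9 − 1) = 2.79651/8 = 0.34956

0.350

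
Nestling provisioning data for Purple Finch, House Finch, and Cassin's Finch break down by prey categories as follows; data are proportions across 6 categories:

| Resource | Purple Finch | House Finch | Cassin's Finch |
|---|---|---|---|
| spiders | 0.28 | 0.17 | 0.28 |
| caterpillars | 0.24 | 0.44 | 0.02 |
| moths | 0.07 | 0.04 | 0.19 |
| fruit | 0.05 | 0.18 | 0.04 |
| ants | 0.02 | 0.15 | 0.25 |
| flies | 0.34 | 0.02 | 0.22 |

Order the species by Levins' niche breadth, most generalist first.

Cassin's Finch > Purple Finch > House Finch

Σp_Purpᵢ² = 0.28² + 0.24² + 0.07² + 0.05² + 0.02² + 0.34² = 0.0784 + 0.0576 + 0.0049 + 0.0025 + 0.0004 + 0.1156 = 0.2594
B_Purp = 1 / 0.2594 = 3.8551
Σp_Housᵢ² = 0.17² + 0.44² + 0.04² + 0.18² + 0.15² + 0.02² = 0.0289 + 0.1936 + 0.0016 + 0.0324 + 0.0225 + 0.0004 = 0.2794
B_Hous = 1 / 0.2794 = 3.5791
Σp_Cassᵢ² = 0.28² + 0.02² + 0.19² + 0.04² + 0.25² + 0.22² = 0.0784 + 0.0004 + 0.0361 + 0.0016 + 0.0625 + 0.0484 = 0.2274
B_Cass = 1 / 0.2274 = 4.3975
Ranking by B (broadest → narrowest): Cassin's Finch (4.40) > Purple Finch (3.86) > House Finch (3.58)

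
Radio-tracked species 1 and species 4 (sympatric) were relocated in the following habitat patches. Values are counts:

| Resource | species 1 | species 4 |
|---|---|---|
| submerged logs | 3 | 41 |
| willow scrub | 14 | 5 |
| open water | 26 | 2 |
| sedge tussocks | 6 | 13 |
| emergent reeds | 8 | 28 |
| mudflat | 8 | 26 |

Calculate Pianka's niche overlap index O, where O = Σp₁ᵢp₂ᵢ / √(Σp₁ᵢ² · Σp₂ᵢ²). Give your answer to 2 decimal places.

Proportions for species 1 (n=65): 3/65=0.0462, 14/65=0.2154, 26/65=0.4000, 6/65=0.0923, 8/65=0.1231, 8/65=0.1231
Proportions for species 4 (n=115): 41/115=0.3565, 5/115=0.0435, 2/115=0.0174, 13/115=0.1130, 28/115=0.2435, 26/115=0.2261
Σ p₁ᵢp₂ᵢ = 0.016470 + 0.009370 + 0.006960 + 0.010430 + 0.029975 + 0.027833 = 0.101038
Σp_1ᵢ² = 0.0462² + 0.2154² + 0.4000² + 0.0923² + 0.1231² + 0.1231² = 0.002134 + 0.046397 + 0.160000 + 0.008519 + 0.015154 + 0.015154 = 0.247358
Σp_2ᵢ² = 0.3565² + 0.0435² + 0.0174² + 0.1130² + 0.2435² + 0.2261² = 0.127092 + 0.001892 + 0.000303 + 0.012769 + 0.059292 + 0.051121 = 0.252469
O = 0.101038 / √(0.247358 × 0.252469) = 0.101038 / 0.2499004 = 0.4043

0.40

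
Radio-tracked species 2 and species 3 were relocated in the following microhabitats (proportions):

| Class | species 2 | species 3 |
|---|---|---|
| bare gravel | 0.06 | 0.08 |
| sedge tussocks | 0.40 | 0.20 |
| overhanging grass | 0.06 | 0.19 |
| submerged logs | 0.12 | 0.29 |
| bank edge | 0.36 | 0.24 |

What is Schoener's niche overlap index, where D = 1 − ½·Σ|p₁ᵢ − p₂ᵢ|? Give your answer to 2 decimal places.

0.68

Σ|p₁ᵢ − p₂ᵢ| = 0.02 + 0.20 + 0.13 + 0.17 + 0.12 = 0.64
D = 1 − ½ × 0.64 = 1 − 0.320 = 0.6800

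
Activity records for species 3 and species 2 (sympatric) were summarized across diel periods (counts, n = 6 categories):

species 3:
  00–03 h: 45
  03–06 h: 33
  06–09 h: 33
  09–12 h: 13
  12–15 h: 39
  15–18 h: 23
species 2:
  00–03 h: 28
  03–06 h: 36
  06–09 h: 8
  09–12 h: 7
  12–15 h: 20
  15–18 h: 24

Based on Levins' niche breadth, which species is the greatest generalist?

Proportions for species 3 (n=186): 45/186=0.2419, 33/186=0.1774, 33/186=0.1774, 13/186=0.0699, 39/186=0.2097, 23/186=0.1237
Proportions for species 2 (n=123): 28/123=0.2276, 36/123=0.2927, 8/123=0.0650, 7/123=0.0569, 20/123=0.1626, 24/123=0.1951
Σp_3ᵢ² = 0.2419² + 0.1774² + 0.1774² + 0.0699² + 0.2097² + 0.1237² = 0.058516 + 0.031471 + 0.031471 + 0.004886 + 0.043974 + 0.015302 = 0.185620
B_3 = 1 / 0.185620 = 5.3874
Σp_2ᵢ² = 0.2276² + 0.2927² + 0.0650² + 0.0569² + 0.1626² + 0.1951² = 0.051802 + 0.085673 + 0.004225 + 0.003238 + 0.026439 + 0.038064 = 0.209441
B_2 = 1 / 0.209441 = 4.7746
Highest B → broadest niche (most generalist): species 3 (B = 5.39).

species 3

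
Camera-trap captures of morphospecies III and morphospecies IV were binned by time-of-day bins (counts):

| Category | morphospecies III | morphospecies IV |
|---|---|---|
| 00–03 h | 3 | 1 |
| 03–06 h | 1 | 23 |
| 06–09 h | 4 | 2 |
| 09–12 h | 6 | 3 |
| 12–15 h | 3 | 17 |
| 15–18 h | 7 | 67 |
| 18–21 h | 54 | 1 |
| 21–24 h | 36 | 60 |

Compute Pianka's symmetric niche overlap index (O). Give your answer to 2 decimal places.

Proportions for morphospecies III (n=114): 3/114=0.0263, 1/114=0.0088, 4/114=0.0351, 6/114=0.0526, 3/114=0.0263, 7/114=0.0614, 54/114=0.4737, 36/114=0.3158
Proportions for morphospecies IV (n=174): 1/174=0.0057, 23/174=0.1322, 2/174=0.0115, 3/174=0.0172, 17/174=0.0977, 67/174=0.3851, 1/174=0.0057, 60/174=0.3448
Σ p₁ᵢp₂ᵢ = 0.000150 + 0.001163 + 0.000404 + 0.000905 + 0.002570 + 0.023645 + 0.002700 + 0.108888 = 0.140425
Σp_1ᵢ² = 0.0263² + 0.0088² + 0.0351² + 0.0526² + 0.0263² + 0.0614² + 0.4737² + 0.3158² = 0.000692 + 0.000077 + 0.001232 + 0.002767 + 0.000692 + 0.003770 + 0.224392 + 0.099730 = 0.333352
Σp_2ᵢ² = 0.0057² + 0.1322² + 0.0115² + 0.0172² + 0.0977² + 0.3851² + 0.0057² + 0.3448² = 0.000032 + 0.017477 + 0.000132 + 0.000296 + 0.009545 + 0.148302 + 0.000032 + 0.118887 = 0.294703
O = 0.140425 / √(0.333352 × 0.294703) = 0.140425 / 0.3134323 = 0.4480

0.45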